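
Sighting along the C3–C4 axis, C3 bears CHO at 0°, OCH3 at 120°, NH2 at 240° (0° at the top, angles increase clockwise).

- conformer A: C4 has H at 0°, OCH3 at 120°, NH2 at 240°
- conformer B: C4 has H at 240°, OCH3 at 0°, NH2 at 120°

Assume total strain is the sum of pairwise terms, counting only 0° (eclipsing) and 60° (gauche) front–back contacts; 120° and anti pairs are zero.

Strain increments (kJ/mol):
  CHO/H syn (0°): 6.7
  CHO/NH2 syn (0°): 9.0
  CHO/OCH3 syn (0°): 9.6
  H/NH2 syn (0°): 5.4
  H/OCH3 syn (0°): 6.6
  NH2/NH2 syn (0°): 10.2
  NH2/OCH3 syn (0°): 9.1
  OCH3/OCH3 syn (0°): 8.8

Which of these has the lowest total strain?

A (eclipsed): CHO(0°)/H(0°) eclipsed 6.7; OCH3(120°)/OCH3(120°) eclipsed 8.8; NH2(240°)/NH2(240°) eclipsed 10.2 → 25.7 kJ/mol.
B (eclipsed): CHO(0°)/OCH3(0°) eclipsed 9.6; OCH3(120°)/NH2(120°) eclipsed 9.1; NH2(240°)/H(240°) eclipsed 5.4 → 24.1 kJ/mol.
B has the lowest total (24.1 kJ/mol).

B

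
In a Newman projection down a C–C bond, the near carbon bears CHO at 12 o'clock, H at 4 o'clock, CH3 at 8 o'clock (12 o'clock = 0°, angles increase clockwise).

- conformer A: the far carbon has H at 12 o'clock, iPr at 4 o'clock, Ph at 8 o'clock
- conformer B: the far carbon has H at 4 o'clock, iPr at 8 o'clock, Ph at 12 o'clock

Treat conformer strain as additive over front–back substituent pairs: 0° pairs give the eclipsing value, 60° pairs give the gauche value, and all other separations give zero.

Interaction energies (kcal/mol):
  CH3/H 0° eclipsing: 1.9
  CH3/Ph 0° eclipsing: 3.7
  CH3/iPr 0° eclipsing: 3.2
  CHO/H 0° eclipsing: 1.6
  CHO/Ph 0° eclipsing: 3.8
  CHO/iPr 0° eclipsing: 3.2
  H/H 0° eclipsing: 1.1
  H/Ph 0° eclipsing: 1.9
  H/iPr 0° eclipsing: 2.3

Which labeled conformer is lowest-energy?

A

A (eclipsed): CHO–H eclipsed, H–iPr eclipsed, CH3–Ph eclipsed; 1.6 + 2.3 + 3.7 = 7.6 kcal/mol.
B (eclipsed): CHO–Ph eclipsed, H–H eclipsed, CH3–iPr eclipsed; 3.8 + 1.1 + 3.2 = 8.1 kcal/mol.
A has the lowest total (7.6 kcal/mol).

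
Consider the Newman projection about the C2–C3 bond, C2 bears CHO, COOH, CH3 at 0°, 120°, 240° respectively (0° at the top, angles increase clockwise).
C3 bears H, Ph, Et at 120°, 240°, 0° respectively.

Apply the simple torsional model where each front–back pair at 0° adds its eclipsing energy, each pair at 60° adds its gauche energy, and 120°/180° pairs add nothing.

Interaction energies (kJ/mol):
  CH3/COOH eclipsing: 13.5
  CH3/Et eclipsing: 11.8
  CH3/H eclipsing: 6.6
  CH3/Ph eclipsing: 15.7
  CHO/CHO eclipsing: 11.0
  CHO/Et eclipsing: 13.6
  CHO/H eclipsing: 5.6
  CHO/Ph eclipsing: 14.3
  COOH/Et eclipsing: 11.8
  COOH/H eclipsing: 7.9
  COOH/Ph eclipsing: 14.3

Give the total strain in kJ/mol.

This conformer (eclipsed): CHO(0°)/Et(0°) eclipsed 13.6; COOH(120°)/H(120°) eclipsed 7.9; CH3(240°)/Ph(240°) eclipsed 15.7 → 37.2 kJ/mol.

37.2 kJ/mol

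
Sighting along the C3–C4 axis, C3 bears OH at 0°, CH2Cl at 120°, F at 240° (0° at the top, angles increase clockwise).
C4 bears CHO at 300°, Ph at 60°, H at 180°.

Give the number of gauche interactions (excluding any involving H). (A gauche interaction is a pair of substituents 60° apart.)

4

Non-H gauche pairs: OH(0°)/CHO(300°); OH(0°)/Ph(60°); CH2Cl(120°)/Ph(60°); F(240°)/CHO(300°) — 4 interactions.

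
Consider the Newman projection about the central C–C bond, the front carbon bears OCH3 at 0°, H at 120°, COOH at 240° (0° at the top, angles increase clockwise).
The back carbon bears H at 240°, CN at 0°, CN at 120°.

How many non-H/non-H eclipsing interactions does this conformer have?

1

Non-H eclipsing pairs: OCH3(0°)/CN(0°) — 1 interaction.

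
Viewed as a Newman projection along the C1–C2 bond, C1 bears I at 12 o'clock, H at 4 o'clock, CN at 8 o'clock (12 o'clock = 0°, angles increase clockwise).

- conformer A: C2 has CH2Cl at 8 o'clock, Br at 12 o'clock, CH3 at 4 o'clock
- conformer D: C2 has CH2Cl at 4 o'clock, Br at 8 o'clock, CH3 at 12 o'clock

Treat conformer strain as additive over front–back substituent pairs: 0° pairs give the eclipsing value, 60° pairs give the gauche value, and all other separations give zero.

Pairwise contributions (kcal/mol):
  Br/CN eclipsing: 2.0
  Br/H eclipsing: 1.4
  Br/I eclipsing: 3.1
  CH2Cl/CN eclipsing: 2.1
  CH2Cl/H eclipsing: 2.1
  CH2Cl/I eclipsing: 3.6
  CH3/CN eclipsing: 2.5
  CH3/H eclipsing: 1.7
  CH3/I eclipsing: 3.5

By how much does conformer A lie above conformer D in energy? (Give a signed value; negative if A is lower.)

A (eclipsed): I(0°)/Br(0°) eclipsed 3.1; H(120°)/CH3(120°) eclipsed 1.7; CN(240°)/CH2Cl(240°) eclipsed 2.1 → 6.9 kcal/mol.
D (eclipsed): I(0°)/CH3(0°) eclipsed 3.5; H(120°)/CH2Cl(120°) eclipsed 2.1; CN(240°)/Br(240°) eclipsed 2.0 → 7.6 kcal/mol.
E(A) − E(D) = 6.9 − 7.6 = -0.7 kcal/mol.

-0.7 kcal/mol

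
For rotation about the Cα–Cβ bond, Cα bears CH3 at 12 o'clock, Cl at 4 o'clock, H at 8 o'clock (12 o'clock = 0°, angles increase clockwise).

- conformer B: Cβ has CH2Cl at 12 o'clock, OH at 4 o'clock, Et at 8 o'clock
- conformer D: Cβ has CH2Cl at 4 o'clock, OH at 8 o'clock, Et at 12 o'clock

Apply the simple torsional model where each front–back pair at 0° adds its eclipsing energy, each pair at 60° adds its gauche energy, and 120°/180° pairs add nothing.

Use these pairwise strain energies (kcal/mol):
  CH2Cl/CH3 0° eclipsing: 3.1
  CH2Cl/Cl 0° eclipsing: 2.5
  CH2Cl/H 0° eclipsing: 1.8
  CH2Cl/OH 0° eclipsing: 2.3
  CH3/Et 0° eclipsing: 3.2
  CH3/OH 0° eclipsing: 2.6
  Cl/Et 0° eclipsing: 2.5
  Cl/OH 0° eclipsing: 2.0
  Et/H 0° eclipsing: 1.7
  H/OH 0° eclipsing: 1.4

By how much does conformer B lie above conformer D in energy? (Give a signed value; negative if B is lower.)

-0.3 kcal/mol

B (eclipsed): CH3–CH2Cl eclipsed, Cl–OH eclipsed, H–Et eclipsed; 3.1 + 2.0 + 1.7 = 6.8 kcal/mol.
D (eclipsed): CH3–Et eclipsed, Cl–CH2Cl eclipsed, H–OH eclipsed; 3.2 + 2.5 + 1.4 = 7.1 kcal/mol.
E(B) − E(D) = 6.8 − 7.1 = -0.3 kcal/mol.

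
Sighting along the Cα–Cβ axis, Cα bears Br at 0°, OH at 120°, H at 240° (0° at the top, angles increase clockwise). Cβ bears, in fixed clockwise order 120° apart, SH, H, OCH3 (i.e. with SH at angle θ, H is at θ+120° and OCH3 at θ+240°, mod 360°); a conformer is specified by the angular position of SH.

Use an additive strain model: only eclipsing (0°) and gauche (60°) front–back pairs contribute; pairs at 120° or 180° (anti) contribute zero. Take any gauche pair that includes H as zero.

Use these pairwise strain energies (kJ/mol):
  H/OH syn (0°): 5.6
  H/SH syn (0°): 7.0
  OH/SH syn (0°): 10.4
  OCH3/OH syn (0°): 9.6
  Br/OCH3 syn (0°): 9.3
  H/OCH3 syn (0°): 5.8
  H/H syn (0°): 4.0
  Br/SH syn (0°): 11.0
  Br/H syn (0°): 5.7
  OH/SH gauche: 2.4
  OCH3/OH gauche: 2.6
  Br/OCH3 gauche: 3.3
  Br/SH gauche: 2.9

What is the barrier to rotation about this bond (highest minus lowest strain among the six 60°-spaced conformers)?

SH at 0° (eclipsed): Br(0°)/SH(0°) eclipsed 11.0; OH(120°)/H(120°) eclipsed 5.6; H(240°)/OCH3(240°) eclipsed 5.8 → 22.4 kJ/mol.
SH at 60° (staggered): Br(0°)/SH(60°) gauche 2.9; Br(0°)/OCH3(300°) gauche 3.3; OH(120°)/SH(60°) gauche 2.4 → 8.6 kJ/mol.
SH at 120° (eclipsed): Br(0°)/OCH3(0°) eclipsed 9.3; OH(120°)/SH(120°) eclipsed 10.4; H(240°)/H(240°) eclipsed 4.0 → 23.7 kJ/mol.
SH at 180° (staggered): Br(0°)/OCH3(60°) gauche 3.3; OH(120°)/SH(180°) gauche 2.4; OH(120°)/OCH3(60°) gauche 2.6 → 8.3 kJ/mol.
SH at 240° (eclipsed): Br(0°)/H(0°) eclipsed 5.7; OH(120°)/OCH3(120°) eclipsed 9.6; H(240°)/SH(240°) eclipsed 7.0 → 22.3 kJ/mol.
SH at 300° (staggered): Br(0°)/SH(300°) gauche 2.9; OH(120°)/OCH3(180°) gauche 2.6 → 5.5 kJ/mol.
Max at 120° (23.7 kJ/mol), min at 300° (5.5 kJ/mol); barrier = 18.2 kJ/mol.

18.2 kJ/mol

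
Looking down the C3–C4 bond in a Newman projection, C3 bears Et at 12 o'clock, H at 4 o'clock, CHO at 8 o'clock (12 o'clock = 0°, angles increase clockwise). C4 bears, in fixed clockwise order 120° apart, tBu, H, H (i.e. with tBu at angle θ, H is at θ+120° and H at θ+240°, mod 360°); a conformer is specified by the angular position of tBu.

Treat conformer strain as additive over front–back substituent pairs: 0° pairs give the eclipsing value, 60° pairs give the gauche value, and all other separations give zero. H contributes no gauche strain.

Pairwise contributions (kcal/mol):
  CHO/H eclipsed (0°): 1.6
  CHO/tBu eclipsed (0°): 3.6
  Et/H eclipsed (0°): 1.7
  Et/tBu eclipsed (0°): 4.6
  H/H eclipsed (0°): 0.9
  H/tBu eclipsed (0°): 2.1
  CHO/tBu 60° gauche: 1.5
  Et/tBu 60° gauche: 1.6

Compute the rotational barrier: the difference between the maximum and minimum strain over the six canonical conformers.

5.6 kcal/mol

tBu at 0° (eclipsed): Et(0°)/tBu(0°) eclipsed 4.6; H(120°)/H(120°) eclipsed 0.9; CHO(240°)/H(240°) eclipsed 1.6 → 7.1 kcal/mol.
tBu at 60° (staggered): Et(0°)/tBu(60°) gauche 1.6 → 1.6 kcal/mol.
tBu at 120° (eclipsed): Et(0°)/H(0°) eclipsed 1.7; H(120°)/tBu(120°) eclipsed 2.1; CHO(240°)/H(240°) eclipsed 1.6 → 5.4 kcal/mol.
tBu at 180° (staggered): CHO(240°)/tBu(180°) gauche 1.5 → 1.5 kcal/mol.
tBu at 240° (eclipsed): Et(0°)/H(0°) eclipsed 1.7; H(120°)/H(120°) eclipsed 0.9; CHO(240°)/tBu(240°) eclipsed 3.6 → 6.2 kcal/mol.
tBu at 300° (staggered): Et(0°)/tBu(300°) gauche 1.6; CHO(240°)/tBu(300°) gauche 1.5 → 3.1 kcal/mol.
Max at 0° (7.1 kcal/mol), min at 180° (1.5 kcal/mol); barrier = 5.6 kcal/mol.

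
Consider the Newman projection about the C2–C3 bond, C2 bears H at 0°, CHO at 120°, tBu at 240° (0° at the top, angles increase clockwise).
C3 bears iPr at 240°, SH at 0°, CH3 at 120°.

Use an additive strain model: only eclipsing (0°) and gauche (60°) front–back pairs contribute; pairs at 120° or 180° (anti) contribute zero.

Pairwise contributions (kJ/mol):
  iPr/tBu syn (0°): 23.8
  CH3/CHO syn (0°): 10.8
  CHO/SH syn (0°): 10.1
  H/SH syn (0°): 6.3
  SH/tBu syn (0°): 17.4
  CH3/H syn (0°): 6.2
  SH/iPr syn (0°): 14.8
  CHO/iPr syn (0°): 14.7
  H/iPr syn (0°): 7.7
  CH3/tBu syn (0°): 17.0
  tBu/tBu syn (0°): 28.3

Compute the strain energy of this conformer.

This conformer is eclipsed. H at 0° is eclipsed with SH at 0° (6.3); CHO at 120° is eclipsed with CH3 at 120° (10.8); tBu at 240° is eclipsed with iPr at 240° (23.8). Total 40.9 kJ/mol.

40.9 kJ/mol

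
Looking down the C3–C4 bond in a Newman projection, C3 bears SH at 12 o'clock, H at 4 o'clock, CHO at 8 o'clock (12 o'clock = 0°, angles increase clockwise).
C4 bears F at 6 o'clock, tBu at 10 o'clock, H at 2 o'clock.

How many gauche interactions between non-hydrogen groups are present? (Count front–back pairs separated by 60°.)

3

Non-H gauche pairs: SH(0°)/tBu(300°); CHO(240°)/F(180°); CHO(240°)/tBu(300°) — 3 interactions.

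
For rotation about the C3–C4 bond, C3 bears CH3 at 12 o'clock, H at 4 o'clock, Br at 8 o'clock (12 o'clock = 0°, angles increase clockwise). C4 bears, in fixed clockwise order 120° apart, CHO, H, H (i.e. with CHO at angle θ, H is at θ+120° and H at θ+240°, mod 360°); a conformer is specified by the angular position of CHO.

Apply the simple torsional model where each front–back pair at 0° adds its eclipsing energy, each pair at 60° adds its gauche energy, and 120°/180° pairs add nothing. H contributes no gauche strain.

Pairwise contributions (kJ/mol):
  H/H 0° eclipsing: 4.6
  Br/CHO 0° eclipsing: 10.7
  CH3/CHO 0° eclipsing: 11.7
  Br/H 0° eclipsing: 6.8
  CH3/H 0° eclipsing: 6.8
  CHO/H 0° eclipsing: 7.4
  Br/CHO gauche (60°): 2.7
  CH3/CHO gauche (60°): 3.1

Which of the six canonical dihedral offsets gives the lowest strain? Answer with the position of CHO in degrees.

180°

CHO at 0° (eclipsed): CH3–CHO eclipsed, H–H eclipsed, Br–H eclipsed; 11.7 + 4.6 + 6.8 = 23.1 kJ/mol.
CHO at 60° (staggered): CH3–CHO gauche; 3.1 = 3.1 kJ/mol.
CHO at 120° (eclipsed): CH3–H eclipsed, H–CHO eclipsed, Br–H eclipsed; 6.8 + 7.4 + 6.8 = 21.0 kJ/mol.
CHO at 180° (staggered): Br–CHO gauche; 2.7 = 2.7 kJ/mol.
CHO at 240° (eclipsed): CH3–H eclipsed, H–H eclipsed, Br–CHO eclipsed; 6.8 + 4.6 + 10.7 = 22.1 kJ/mol.
CHO at 300° (staggered): CH3–CHO gauche, Br–CHO gauche; 3.1 + 2.7 = 5.8 kJ/mol.
The minimum (2.7 kJ/mol) occurs with CHO at 180°.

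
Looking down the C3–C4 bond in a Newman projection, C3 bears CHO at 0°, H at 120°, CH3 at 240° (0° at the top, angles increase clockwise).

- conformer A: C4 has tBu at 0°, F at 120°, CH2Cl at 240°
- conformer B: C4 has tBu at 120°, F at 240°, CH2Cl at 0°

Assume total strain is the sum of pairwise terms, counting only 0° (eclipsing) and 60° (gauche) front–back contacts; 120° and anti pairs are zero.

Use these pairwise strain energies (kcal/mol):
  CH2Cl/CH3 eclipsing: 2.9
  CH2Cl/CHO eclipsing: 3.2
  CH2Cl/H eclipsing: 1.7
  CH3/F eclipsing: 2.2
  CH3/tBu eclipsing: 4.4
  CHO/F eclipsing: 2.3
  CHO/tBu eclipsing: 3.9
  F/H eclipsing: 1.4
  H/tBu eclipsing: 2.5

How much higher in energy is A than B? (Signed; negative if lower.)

+0.3 kcal/mol

A is eclipsed. CHO at 0° is eclipsed with tBu at 0° (3.9); H at 120° is eclipsed with F at 120° (1.4); CH3 at 240° is eclipsed with CH2Cl at 240° (2.9). Total 8.2 kcal/mol.
B is eclipsed. CHO at 0° is eclipsed with CH2Cl at 0° (3.2); H at 120° is eclipsed with tBu at 120° (2.5); CH3 at 240° is eclipsed with F at 240° (2.2). Total 7.9 kcal/mol.
E(A) − E(B) = 8.2 − 7.9 = +0.3 kcal/mol.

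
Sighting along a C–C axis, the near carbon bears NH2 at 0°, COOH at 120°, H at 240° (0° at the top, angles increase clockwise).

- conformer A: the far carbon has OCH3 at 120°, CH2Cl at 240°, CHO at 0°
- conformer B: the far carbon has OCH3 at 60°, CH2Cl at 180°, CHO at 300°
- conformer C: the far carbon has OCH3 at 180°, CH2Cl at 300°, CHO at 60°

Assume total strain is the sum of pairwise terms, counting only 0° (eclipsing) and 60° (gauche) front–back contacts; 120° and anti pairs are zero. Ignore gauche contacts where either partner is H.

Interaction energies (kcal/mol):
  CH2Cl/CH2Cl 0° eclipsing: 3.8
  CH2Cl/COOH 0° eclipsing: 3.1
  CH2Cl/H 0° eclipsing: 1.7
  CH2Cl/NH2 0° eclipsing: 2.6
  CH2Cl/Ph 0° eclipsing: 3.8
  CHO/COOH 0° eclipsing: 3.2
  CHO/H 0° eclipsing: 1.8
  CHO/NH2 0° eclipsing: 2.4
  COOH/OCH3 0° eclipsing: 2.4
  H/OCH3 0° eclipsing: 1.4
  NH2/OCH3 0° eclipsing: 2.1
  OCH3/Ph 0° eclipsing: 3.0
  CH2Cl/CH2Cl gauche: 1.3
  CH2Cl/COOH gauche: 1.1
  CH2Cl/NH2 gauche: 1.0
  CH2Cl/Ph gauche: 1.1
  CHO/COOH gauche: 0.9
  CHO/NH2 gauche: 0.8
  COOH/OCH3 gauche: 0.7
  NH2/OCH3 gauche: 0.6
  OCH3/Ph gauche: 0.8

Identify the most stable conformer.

B

A (eclipsed): NH2–CHO eclipsed, COOH–OCH3 eclipsed, H–CH2Cl eclipsed; 2.4 + 2.4 + 1.7 = 6.5 kcal/mol.
B (staggered): NH2–OCH3 gauche, NH2–CHO gauche, COOH–OCH3 gauche, COOH–CH2Cl gauche; 0.6 + 0.8 + 0.7 + 1.1 = 3.2 kcal/mol.
C (staggered): NH2–CH2Cl gauche, NH2–CHO gauche, COOH–OCH3 gauche, COOH–CHO gauche; 1.0 + 0.8 + 0.7 + 0.9 = 3.4 kcal/mol.
B has the lowest total (3.2 kcal/mol).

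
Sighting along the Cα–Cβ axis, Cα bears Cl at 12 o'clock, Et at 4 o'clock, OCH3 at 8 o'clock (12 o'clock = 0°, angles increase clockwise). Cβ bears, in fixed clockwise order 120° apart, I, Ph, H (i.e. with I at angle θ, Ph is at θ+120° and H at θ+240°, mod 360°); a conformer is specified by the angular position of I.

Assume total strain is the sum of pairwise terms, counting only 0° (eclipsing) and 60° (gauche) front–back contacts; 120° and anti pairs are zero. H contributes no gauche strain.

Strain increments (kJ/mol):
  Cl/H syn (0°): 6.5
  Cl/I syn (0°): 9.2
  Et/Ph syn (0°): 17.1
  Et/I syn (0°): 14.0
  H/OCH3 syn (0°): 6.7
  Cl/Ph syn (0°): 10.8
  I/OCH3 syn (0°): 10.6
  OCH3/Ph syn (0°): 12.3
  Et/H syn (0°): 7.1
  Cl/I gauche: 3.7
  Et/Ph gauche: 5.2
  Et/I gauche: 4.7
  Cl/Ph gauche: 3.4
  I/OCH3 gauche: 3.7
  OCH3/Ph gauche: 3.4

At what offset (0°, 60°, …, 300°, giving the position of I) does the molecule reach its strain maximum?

0°

I at 0° (eclipsed): Cl–I eclipsed, Et–Ph eclipsed, OCH3–H eclipsed; 9.2 + 17.1 + 6.7 = 33.0 kJ/mol.
I at 60° (staggered): Cl–I gauche, Et–I gauche, Et–Ph gauche, OCH3–Ph gauche; 3.7 + 4.7 + 5.2 + 3.4 = 17.0 kJ/mol.
I at 120° (eclipsed): Cl–H eclipsed, Et–I eclipsed, OCH3–Ph eclipsed; 6.5 + 14.0 + 12.3 = 32.8 kJ/mol.
I at 180° (staggered): Cl–Ph gauche, Et–I gauche, OCH3–I gauche, OCH3–Ph gauche; 3.4 + 4.7 + 3.7 + 3.4 = 15.2 kJ/mol.
I at 240° (eclipsed): Cl–Ph eclipsed, Et–H eclipsed, OCH3–I eclipsed; 10.8 + 7.1 + 10.6 = 28.5 kJ/mol.
I at 300° (staggered): Cl–I gauche, Cl–Ph gauche, Et–Ph gauche, OCH3–I gauche; 3.7 + 3.4 + 5.2 + 3.7 = 16.0 kJ/mol.
The maximum (33.0 kJ/mol) occurs with I at 0°.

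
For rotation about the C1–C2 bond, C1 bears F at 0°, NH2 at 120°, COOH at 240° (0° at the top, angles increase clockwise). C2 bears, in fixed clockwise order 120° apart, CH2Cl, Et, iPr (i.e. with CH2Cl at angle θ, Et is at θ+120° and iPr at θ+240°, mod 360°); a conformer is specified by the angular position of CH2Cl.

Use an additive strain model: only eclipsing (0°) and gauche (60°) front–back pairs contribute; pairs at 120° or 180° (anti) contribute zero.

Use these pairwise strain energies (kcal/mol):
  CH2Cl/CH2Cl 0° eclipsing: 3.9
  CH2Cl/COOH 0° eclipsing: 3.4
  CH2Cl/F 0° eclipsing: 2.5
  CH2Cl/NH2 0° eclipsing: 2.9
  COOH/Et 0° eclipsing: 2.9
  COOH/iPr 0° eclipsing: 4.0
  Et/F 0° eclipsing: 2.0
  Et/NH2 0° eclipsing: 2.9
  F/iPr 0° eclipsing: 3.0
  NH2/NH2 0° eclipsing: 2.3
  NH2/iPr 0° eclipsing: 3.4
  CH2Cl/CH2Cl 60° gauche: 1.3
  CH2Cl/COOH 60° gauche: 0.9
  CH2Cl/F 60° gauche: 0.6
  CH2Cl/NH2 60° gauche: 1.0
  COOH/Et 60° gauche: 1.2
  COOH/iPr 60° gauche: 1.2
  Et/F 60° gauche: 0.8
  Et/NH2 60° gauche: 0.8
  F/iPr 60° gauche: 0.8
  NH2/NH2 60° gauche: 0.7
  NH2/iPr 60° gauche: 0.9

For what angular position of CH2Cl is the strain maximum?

CH2Cl at 0° (eclipsed): F(0°)/CH2Cl(0°) eclipsed 2.5; NH2(120°)/Et(120°) eclipsed 2.9; COOH(240°)/iPr(240°) eclipsed 4.0 → 9.4 kcal/mol.
CH2Cl at 60° (staggered): F(0°)/CH2Cl(60°) gauche 0.6; F(0°)/iPr(300°) gauche 0.8; NH2(120°)/CH2Cl(60°) gauche 1.0; NH2(120°)/Et(180°) gauche 0.8; COOH(240°)/Et(180°) gauche 1.2; COOH(240°)/iPr(300°) gauche 1.2 → 5.6 kcal/mol.
CH2Cl at 120° (eclipsed): F(0°)/iPr(0°) eclipsed 3.0; NH2(120°)/CH2Cl(120°) eclipsed 2.9; COOH(240°)/Et(240°) eclipsed 2.9 → 8.8 kcal/mol.
CH2Cl at 180° (staggered): F(0°)/Et(300°) gauche 0.8; F(0°)/iPr(60°) gauche 0.8; NH2(120°)/CH2Cl(180°) gauche 1.0; NH2(120°)/iPr(60°) gauche 0.9; COOH(240°)/CH2Cl(180°) gauche 0.9; COOH(240°)/Et(300°) gauche 1.2 → 5.6 kcal/mol.
CH2Cl at 240° (eclipsed): F(0°)/Et(0°) eclipsed 2.0; NH2(120°)/iPr(120°) eclipsed 3.4; COOH(240°)/CH2Cl(240°) eclipsed 3.4 → 8.8 kcal/mol.
CH2Cl at 300° (staggered): F(0°)/CH2Cl(300°) gauche 0.6; F(0°)/Et(60°) gauche 0.8; NH2(120°)/Et(60°) gauche 0.8; NH2(120°)/iPr(180°) gauche 0.9; COOH(240°)/CH2Cl(300°) gauche 0.9; COOH(240°)/iPr(180°) gauche 1.2 → 5.2 kcal/mol.
The maximum (9.4 kcal/mol) occurs with CH2Cl at 0°.

0°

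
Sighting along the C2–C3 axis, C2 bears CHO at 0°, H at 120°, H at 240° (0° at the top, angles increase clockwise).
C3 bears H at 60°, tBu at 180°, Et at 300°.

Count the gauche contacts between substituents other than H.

1

Non-H gauche pairs: CHO(0°)/Et(300°) — 1 interaction.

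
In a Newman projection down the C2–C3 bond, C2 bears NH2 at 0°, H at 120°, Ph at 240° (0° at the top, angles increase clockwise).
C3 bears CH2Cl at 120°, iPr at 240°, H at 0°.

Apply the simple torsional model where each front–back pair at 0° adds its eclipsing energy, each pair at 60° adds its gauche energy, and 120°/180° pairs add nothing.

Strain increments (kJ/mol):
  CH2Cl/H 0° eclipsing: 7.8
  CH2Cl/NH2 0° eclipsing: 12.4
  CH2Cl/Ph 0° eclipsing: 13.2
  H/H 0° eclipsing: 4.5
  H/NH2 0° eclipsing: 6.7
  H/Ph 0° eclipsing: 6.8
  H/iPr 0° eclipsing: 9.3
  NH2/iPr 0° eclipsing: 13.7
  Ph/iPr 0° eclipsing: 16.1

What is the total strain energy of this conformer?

30.6 kJ/mol

This conformer (eclipsed): NH2–H eclipsed, H–CH2Cl eclipsed, Ph–iPr eclipsed; 6.7 + 7.8 + 16.1 = 30.6 kJ/mol.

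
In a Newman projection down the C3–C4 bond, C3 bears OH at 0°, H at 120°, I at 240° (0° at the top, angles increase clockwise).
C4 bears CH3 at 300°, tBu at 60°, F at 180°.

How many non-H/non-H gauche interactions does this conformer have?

4

Non-H gauche pairs: OH(0°)/CH3(300°); OH(0°)/tBu(60°); I(240°)/CH3(300°); I(240°)/F(180°) — 4 interactions.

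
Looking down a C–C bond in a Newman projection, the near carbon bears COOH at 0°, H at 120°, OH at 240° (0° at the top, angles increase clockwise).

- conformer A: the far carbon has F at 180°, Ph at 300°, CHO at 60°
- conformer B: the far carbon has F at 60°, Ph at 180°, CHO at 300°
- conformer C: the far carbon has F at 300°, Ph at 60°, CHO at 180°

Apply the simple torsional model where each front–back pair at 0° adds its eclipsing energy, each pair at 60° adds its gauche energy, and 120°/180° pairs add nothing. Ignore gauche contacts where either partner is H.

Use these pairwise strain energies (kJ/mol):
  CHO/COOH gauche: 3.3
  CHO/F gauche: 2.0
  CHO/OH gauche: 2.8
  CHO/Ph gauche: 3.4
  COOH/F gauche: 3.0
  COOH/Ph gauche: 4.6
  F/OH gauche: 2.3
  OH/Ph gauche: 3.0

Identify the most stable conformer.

B

A (staggered): COOH–Ph gauche, COOH–CHO gauche, OH–F gauche, OH–Ph gauche; 4.6 + 3.3 + 2.3 + 3.0 = 13.2 kJ/mol.
B (staggered): COOH–F gauche, COOH–CHO gauche, OH–Ph gauche, OH–CHO gauche; 3.0 + 3.3 + 3.0 + 2.8 = 12.1 kJ/mol.
C (staggered): COOH–F gauche, COOH–Ph gauche, OH–F gauche, OH–CHO gauche; 3.0 + 4.6 + 2.3 + 2.8 = 12.7 kJ/mol.
B has the lowest total (12.1 kJ/mol).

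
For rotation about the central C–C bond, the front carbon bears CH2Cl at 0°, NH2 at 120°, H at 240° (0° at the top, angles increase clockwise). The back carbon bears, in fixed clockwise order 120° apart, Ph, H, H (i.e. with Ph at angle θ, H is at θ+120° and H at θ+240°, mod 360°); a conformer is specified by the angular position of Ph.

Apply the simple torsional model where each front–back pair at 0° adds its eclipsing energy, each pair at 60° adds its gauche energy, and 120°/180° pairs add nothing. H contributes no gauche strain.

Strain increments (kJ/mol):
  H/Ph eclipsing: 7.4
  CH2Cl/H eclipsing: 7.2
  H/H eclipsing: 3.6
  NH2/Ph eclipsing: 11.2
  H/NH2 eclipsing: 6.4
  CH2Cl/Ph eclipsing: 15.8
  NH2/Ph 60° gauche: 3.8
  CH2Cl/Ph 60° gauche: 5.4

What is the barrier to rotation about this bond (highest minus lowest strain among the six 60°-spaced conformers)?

22.0 kJ/mol

Ph at 0° (eclipsed): CH2Cl–Ph eclipsed, NH2–H eclipsed, H–H eclipsed; 15.8 + 6.4 + 3.6 = 25.8 kJ/mol.
Ph at 60° (staggered): CH2Cl–Ph gauche, NH2–Ph gauche; 5.4 + 3.8 = 9.2 kJ/mol.
Ph at 120° (eclipsed): CH2Cl–H eclipsed, NH2–Ph eclipsed, H–H eclipsed; 7.2 + 11.2 + 3.6 = 22.0 kJ/mol.
Ph at 180° (staggered): NH2–Ph gauche; 3.8 = 3.8 kJ/mol.
Ph at 240° (eclipsed): CH2Cl–H eclipsed, NH2–H eclipsed, H–Ph eclipsed; 7.2 + 6.4 + 7.4 = 21.0 kJ/mol.
Ph at 300° (staggered): CH2Cl–Ph gauche; 5.4 = 5.4 kJ/mol.
Max at 0° (25.8 kJ/mol), min at 180° (3.8 kJ/mol); barrier = 22.0 kJ/mol.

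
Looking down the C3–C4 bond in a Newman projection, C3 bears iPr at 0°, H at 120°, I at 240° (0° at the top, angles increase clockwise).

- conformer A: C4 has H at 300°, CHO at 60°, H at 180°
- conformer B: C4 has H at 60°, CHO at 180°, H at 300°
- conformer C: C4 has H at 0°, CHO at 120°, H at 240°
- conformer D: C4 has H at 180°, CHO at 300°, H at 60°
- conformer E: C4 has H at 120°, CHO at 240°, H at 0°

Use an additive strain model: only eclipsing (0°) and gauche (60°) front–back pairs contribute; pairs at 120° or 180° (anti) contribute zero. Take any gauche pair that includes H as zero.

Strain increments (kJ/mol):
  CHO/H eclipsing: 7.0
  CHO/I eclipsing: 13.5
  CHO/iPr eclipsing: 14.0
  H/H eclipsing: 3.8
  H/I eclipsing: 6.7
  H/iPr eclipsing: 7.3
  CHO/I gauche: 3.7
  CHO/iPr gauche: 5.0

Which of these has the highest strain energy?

E

A (staggered): iPr–CHO gauche; 5.0 = 5.0 kJ/mol.
B (staggered): I–CHO gauche; 3.7 = 3.7 kJ/mol.
C (eclipsed): iPr–H eclipsed, H–CHO eclipsed, I–H eclipsed; 7.3 + 7.0 + 6.7 = 21.0 kJ/mol.
D (staggered): iPr–CHO gauche, I–CHO gauche; 5.0 + 3.7 = 8.7 kJ/mol.
E (eclipsed): iPr–H eclipsed, H–H eclipsed, I–CHO eclipsed; 7.3 + 3.8 + 13.5 = 24.6 kJ/mol.
E has the highest total (24.6 kJ/mol).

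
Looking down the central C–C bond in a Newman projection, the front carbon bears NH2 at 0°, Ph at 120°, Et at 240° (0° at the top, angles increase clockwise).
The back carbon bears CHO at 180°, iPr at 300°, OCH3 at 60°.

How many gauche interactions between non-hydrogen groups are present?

Non-H gauche pairs: NH2(0°)/iPr(300°); NH2(0°)/OCH3(60°); Ph(120°)/CHO(180°); Ph(120°)/OCH3(60°); Et(240°)/CHO(180°); Et(240°)/iPr(300°) — 6 interactions.

6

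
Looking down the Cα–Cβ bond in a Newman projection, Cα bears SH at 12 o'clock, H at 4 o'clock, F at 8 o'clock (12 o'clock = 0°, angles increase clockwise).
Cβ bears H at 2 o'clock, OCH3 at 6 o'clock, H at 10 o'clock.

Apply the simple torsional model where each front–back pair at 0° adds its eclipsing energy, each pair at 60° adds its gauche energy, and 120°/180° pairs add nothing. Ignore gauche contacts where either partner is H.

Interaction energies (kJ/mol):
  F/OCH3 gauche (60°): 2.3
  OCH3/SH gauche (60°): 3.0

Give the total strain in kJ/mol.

This conformer (staggered): F–OCH3 gauche; 2.3 = 2.3 kJ/mol.

2.3 kJ/mol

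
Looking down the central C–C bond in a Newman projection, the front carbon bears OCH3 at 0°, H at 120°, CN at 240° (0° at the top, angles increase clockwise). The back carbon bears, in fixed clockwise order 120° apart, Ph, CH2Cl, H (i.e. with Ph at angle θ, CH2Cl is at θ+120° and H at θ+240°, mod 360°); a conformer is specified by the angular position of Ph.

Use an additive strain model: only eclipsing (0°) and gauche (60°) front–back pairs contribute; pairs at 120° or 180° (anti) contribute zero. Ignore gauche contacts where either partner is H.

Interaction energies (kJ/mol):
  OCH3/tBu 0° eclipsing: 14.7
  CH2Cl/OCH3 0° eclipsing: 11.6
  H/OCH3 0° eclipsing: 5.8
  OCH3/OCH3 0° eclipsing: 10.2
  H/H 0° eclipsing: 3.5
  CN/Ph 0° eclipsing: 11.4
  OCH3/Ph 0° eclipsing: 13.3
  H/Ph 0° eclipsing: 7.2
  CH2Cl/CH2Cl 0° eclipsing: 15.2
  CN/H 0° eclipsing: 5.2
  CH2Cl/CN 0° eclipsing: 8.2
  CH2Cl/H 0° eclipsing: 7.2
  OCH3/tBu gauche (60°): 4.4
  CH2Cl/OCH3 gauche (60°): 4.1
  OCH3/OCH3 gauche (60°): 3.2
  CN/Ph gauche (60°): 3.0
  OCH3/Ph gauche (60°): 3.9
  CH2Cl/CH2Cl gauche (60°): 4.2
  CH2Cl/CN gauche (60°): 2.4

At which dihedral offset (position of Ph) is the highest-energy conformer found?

Ph at 0° (eclipsed): OCH3(0°)/Ph(0°) eclipsed 13.3; H(120°)/CH2Cl(120°) eclipsed 7.2; CN(240°)/H(240°) eclipsed 5.2 → 25.7 kJ/mol.
Ph at 60° (staggered): OCH3(0°)/Ph(60°) gauche 3.9; CN(240°)/CH2Cl(180°) gauche 2.4 → 6.3 kJ/mol.
Ph at 120° (eclipsed): OCH3(0°)/H(0°) eclipsed 5.8; H(120°)/Ph(120°) eclipsed 7.2; CN(240°)/CH2Cl(240°) eclipsed 8.2 → 21.2 kJ/mol.
Ph at 180° (staggered): OCH3(0°)/CH2Cl(300°) gauche 4.1; CN(240°)/Ph(180°) gauche 3.0; CN(240°)/CH2Cl(300°) gauche 2.4 → 9.5 kJ/mol.
Ph at 240° (eclipsed): OCH3(0°)/CH2Cl(0°) eclipsed 11.6; H(120°)/H(120°) eclipsed 3.5; CN(240°)/Ph(240°) eclipsed 11.4 → 26.5 kJ/mol.
Ph at 300° (staggered): OCH3(0°)/Ph(300°) gauche 3.9; OCH3(0°)/CH2Cl(60°) gauche 4.1; CN(240°)/Ph(300°) gauche 3.0 → 11.0 kJ/mol.
The maximum (26.5 kJ/mol) occurs with Ph at 240°.

240°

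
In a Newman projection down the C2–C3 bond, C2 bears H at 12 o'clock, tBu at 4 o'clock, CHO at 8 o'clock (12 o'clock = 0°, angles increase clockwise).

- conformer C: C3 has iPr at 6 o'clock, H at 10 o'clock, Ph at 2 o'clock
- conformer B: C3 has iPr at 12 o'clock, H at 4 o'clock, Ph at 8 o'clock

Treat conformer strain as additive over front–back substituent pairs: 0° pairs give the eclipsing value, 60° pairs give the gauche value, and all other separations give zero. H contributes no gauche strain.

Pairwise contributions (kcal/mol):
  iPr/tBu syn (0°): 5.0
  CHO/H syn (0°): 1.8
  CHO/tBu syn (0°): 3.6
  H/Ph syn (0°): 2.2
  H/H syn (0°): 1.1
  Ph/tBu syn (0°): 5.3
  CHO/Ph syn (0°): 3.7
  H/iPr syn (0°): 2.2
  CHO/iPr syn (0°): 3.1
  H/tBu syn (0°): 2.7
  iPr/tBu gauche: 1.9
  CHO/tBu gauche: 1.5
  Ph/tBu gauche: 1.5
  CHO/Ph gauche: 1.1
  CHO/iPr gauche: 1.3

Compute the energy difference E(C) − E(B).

C (staggered): tBu–iPr gauche, tBu–Ph gauche, CHO–iPr gauche; 1.9 + 1.5 + 1.3 = 4.7 kcal/mol.
B (eclipsed): H–iPr eclipsed, tBu–H eclipsed, CHO–Ph eclipsed; 2.2 + 2.7 + 3.7 = 8.6 kcal/mol.
E(C) − E(B) = 4.7 − 8.6 = -3.9 kcal/mol.

-3.9 kcal/mol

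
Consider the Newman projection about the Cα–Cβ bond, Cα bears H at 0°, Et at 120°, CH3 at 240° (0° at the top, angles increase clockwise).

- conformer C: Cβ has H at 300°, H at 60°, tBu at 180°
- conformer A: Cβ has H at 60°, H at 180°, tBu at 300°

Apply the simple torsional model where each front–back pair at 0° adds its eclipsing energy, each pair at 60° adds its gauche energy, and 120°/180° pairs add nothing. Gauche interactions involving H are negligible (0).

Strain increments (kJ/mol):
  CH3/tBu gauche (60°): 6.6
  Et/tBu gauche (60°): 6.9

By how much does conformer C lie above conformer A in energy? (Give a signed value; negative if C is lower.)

C is staggered. Et at 120° is gauche with tBu at 180° (6.9); CH3 at 240° is gauche with tBu at 180° (6.6). Total 13.5 kJ/mol.
A is staggered. CH3 at 240° is gauche with tBu at 300° (6.6). Total 6.6 kJ/mol.
E(C) − E(A) = 13.5 − 6.6 = +6.9 kJ/mol.

+6.9 kJ/mol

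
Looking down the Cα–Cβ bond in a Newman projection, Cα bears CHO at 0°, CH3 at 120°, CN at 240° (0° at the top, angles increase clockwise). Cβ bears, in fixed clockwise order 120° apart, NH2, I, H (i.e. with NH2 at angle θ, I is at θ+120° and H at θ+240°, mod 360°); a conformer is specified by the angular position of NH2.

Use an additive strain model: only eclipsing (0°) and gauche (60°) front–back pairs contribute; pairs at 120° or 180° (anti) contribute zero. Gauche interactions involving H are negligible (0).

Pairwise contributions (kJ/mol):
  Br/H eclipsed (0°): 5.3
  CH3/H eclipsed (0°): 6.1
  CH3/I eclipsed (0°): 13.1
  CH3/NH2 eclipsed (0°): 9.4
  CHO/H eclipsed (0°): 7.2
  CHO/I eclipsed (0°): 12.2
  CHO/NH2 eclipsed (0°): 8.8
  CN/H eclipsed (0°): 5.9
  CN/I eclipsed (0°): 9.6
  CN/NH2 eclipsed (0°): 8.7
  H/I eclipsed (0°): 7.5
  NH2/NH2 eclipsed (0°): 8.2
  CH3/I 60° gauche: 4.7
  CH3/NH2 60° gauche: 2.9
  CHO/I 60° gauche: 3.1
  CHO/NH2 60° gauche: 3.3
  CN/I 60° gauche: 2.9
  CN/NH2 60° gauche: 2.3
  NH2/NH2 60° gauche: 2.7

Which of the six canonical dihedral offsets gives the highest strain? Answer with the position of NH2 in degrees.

NH2 at 0° is eclipsed. CHO at 0° is eclipsed with NH2 at 0° (8.8); CH3 at 120° is eclipsed with I at 120° (13.1); CN at 240° is eclipsed with H at 240° (5.9). Total 27.8 kJ/mol.
NH2 at 60° is staggered. CHO at 0° is gauche with NH2 at 60° (3.3); CH3 at 120° is gauche with NH2 at 60° (2.9); CH3 at 120° is gauche with I at 180° (4.7); CN at 240° is gauche with I at 180° (2.9). Total 13.8 kJ/mol.
NH2 at 120° is eclipsed. CHO at 0° is eclipsed with H at 0° (7.2); CH3 at 120° is eclipsed with NH2 at 120° (9.4); CN at 240° is eclipsed with I at 240° (9.6). Total 26.2 kJ/mol.
NH2 at 180° is staggered. CHO at 0° is gauche with I at 300° (3.1); CH3 at 120° is gauche with NH2 at 180° (2.9); CN at 240° is gauche with NH2 at 180° (2.3); CN at 240° is gauche with I at 300° (2.9). Total 11.2 kJ/mol.
NH2 at 240° is eclipsed. CHO at 0° is eclipsed with I at 0° (12.2); CH3 at 120° is eclipsed with H at 120° (6.1); CN at 240° is eclipsed with NH2 at 240° (8.7). Total 27.0 kJ/mol.
NH2 at 300° is staggered. CHO at 0° is gauche with NH2 at 300° (3.3); CHO at 0° is gauche with I at 60° (3.1); CH3 at 120° is gauche with I at 60° (4.7); CN at 240° is gauche with NH2 at 300° (2.3). Total 13.4 kJ/mol.
The maximum (27.8 kJ/mol) occurs with NH2 at 0°.

0°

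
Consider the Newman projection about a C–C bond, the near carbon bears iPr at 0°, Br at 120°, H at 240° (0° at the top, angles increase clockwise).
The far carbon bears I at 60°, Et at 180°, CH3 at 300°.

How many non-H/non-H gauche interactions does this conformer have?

4

Non-H gauche pairs: iPr(0°)/I(60°); iPr(0°)/CH3(300°); Br(120°)/I(60°); Br(120°)/Et(180°) — 4 interactions.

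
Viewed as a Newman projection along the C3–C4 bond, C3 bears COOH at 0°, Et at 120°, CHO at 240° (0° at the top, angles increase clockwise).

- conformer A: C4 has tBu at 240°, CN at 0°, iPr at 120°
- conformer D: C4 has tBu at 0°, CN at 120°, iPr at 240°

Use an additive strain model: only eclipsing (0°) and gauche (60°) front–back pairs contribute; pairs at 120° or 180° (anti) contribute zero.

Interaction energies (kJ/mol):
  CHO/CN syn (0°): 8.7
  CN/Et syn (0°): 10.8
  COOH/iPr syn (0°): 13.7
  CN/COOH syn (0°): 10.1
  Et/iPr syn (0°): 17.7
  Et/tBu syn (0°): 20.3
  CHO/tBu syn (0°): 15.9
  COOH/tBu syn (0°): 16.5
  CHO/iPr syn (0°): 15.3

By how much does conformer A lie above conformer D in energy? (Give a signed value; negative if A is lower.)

A (eclipsed): COOH(0°)/CN(0°) eclipsed 10.1; Et(120°)/iPr(120°) eclipsed 17.7; CHO(240°)/tBu(240°) eclipsed 15.9 → 43.7 kJ/mol.
D (eclipsed): COOH(0°)/tBu(0°) eclipsed 16.5; Et(120°)/CN(120°) eclipsed 10.8; CHO(240°)/iPr(240°) eclipsed 15.3 → 42.6 kJ/mol.
E(A) − E(D) = 43.7 − 42.6 = +1.1 kJ/mol.

+1.1 kJ/mol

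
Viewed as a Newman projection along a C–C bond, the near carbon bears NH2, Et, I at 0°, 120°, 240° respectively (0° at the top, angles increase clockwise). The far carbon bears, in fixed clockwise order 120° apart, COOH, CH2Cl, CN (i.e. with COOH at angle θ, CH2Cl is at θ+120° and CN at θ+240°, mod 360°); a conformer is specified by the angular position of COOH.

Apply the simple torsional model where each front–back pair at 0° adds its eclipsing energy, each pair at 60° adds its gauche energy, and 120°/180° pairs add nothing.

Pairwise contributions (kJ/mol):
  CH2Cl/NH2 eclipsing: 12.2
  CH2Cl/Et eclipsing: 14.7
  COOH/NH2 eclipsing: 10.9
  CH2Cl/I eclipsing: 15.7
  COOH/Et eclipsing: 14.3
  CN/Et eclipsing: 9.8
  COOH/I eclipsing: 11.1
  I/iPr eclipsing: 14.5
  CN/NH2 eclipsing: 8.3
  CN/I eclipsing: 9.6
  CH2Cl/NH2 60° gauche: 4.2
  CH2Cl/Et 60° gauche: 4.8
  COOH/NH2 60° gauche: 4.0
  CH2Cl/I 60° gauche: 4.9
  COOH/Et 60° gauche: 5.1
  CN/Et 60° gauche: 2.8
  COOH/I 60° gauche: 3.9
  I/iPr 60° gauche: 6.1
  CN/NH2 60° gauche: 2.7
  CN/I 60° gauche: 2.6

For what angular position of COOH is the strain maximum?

COOH at 0° is eclipsed. NH2 at 0° is eclipsed with COOH at 0° (10.9); Et at 120° is eclipsed with CH2Cl at 120° (14.7); I at 240° is eclipsed with CN at 240° (9.6). Total 35.2 kJ/mol.
COOH at 60° is staggered. NH2 at 0° is gauche with COOH at 60° (4.0); NH2 at 0° is gauche with CN at 300° (2.7); Et at 120° is gauche with COOH at 60° (5.1); Et at 120° is gauche with CH2Cl at 180° (4.8); I at 240° is gauche with CH2Cl at 180° (4.9); I at 240° is gauche with CN at 300° (2.6). Total 24.1 kJ/mol.
COOH at 120° is eclipsed. NH2 at 0° is eclipsed with CN at 0° (8.3); Et at 120° is eclipsed with COOH at 120° (14.3); I at 240° is eclipsed with CH2Cl at 240° (15.7). Total 38.3 kJ/mol.
COOH at 180° is staggered. NH2 at 0° is gauche with CH2Cl at 300° (4.2); NH2 at 0° is gauche with CN at 60° (2.7); Et at 120° is gauche with COOH at 180° (5.1); Et at 120° is gauche with CN at 60° (2.8); I at 240° is gauche with COOH at 180° (3.9); I at 240° is gauche with CH2Cl at 300° (4.9). Total 23.6 kJ/mol.
COOH at 240° is eclipsed. NH2 at 0° is eclipsed with CH2Cl at 0° (12.2); Et at 120° is eclipsed with CN at 120° (9.8); I at 240° is eclipsed with COOH at 240° (11.1). Total 33.1 kJ/mol.
COOH at 300° is staggered. NH2 at 0° is gauche with COOH at 300° (4.0); NH2 at 0° is gauche with CH2Cl at 60° (4.2); Et at 120° is gauche with CH2Cl at 60° (4.8); Et at 120° is gauche with CN at 180° (2.8); I at 240° is gauche with COOH at 300° (3.9); I at 240° is gauche with CN at 180° (2.6). Total 22.3 kJ/mol.
The maximum (38.3 kJ/mol) occurs with COOH at 120°.

120°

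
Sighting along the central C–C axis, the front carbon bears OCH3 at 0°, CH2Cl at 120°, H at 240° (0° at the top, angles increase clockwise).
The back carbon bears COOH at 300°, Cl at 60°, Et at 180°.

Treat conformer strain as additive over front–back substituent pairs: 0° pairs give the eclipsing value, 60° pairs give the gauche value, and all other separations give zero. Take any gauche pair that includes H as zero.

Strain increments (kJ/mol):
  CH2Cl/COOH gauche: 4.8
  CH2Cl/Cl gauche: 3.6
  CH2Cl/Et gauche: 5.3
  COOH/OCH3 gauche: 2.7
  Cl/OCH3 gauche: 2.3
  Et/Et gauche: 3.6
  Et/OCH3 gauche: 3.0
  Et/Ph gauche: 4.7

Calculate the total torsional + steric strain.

13.9 kJ/mol

This conformer is staggered. OCH3 at 0° is gauche with COOH at 300° (2.7); OCH3 at 0° is gauche with Cl at 60° (2.3); CH2Cl at 120° is gauche with Cl at 60° (3.6); CH2Cl at 120° is gauche with Et at 180° (5.3). Total 13.9 kJ/mol.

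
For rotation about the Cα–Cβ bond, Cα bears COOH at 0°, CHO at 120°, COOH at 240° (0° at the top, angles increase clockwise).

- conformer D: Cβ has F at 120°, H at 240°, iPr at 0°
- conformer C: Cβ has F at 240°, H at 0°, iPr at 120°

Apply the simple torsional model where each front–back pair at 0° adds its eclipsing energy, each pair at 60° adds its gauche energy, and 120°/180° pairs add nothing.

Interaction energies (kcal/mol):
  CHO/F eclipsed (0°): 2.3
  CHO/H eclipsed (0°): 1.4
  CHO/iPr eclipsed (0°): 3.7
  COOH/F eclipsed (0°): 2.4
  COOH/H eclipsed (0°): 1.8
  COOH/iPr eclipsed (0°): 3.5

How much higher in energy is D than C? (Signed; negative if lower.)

D is eclipsed. COOH at 0° is eclipsed with iPr at 0° (3.5); CHO at 120° is eclipsed with F at 120° (2.3); COOH at 240° is eclipsed with H at 240° (1.8). Total 7.6 kcal/mol.
C is eclipsed. COOH at 0° is eclipsed with H at 0° (1.8); CHO at 120° is eclipsed with iPr at 120° (3.7); COOH at 240° is eclipsed with F at 240° (2.4). Total 7.9 kcal/mol.
E(D) − E(C) = 7.6 − 7.9 = -0.3 kcal/mol.

-0.3 kcal/mol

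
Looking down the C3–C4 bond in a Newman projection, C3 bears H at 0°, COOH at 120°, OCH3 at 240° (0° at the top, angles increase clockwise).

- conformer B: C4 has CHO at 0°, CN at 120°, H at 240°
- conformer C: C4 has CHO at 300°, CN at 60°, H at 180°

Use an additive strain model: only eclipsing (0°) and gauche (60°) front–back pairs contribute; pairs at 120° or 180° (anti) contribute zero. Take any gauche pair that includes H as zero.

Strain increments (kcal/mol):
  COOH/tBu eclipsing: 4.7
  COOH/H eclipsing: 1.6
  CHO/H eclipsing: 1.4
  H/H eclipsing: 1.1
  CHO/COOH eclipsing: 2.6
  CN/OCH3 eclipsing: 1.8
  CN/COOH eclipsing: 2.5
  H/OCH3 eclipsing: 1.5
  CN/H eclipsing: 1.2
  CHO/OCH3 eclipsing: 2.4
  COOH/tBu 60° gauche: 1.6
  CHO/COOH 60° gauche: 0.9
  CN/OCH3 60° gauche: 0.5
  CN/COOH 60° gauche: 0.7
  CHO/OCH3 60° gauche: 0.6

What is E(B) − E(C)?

B (eclipsed): H–CHO eclipsed, COOH–CN eclipsed, OCH3–H eclipsed; 1.4 + 2.5 + 1.5 = 5.4 kcal/mol.
C (staggered): COOH–CN gauche, OCH3–CHO gauche; 0.7 + 0.6 = 1.3 kcal/mol.
E(B) − E(C) = 5.4 − 1.3 = +4.1 kcal/mol.

+4.1 kcal/mol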